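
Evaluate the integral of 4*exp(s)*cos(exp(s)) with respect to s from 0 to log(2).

-4*sin(1) + 4*sin(2)

Let u = exp(s), so du = exp(s) ds. When s = 0, u = 1; when s = log(2), u = 2.
The integral becomes 4·∫ cos(u) du from 1 to 2, with antiderivative 4*sin(u).
Back in s: F(s) = 4*sin(exp(s)).
Then F(log(2)) - F(0) = (4*sin(2)) - (4*sin(1)) = -4*sin(1) + 4*sin(2).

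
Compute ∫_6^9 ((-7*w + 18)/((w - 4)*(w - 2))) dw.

Factor the denominator: w**2 - 6*w + 8 = (w - 2)(w - 4).
Partial fractions: (-7*w + 18)/((w - 4)*(w - 2)) = -2/(w - 2) - 5/(w - 4).
An antiderivative is F(w) = -5*log(w - 4) - 2*log(w - 2).
Then F(9) - F(6) = (-5*log(5) - 2*log(7)) - (-9*log(2)) = -5*log(5) - 2*log(7) + 9*log(2).

-5*log(5) - 2*log(7) + 9*log(2)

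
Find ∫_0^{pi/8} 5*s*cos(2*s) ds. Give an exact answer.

Integrate by parts once (u = s, dv = 5*cos(2*s) ds).
An antiderivative is F(s) = 5*s*sin(2*s)/2 + 5*cos(2*s)/4.
Then F(pi/8) - F(0) = (5*sqrt(2)*(pi + 4)/32) - (5/4) = -5/4 + 5*sqrt(2)*pi/32 + 5*sqrt(2)/8.

-5/4 + 5*sqrt(2)*pi/32 + 5*sqrt(2)/8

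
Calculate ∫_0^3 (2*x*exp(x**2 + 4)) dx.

-exp(4) + exp(13)

Let u = x**2 + 4, so du = 2*x dx. When x = 0, u = 4; when x = 3, u = 13.
The integral becomes ∫ exp(u) du from 4 to 13, with antiderivative exp(u).
Back in x: F(x) = exp(x**2 + 4).
Then F(3) - F(0) = (exp(13)) - (exp(4)) = -exp(4) + exp(13).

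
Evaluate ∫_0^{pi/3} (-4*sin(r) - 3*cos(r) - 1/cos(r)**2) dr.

An antiderivative is F(r) = -3*sin(r) + 4*cos(r) - tan(r).
Then F(pi/3) - F(0) = (2 - 5*sqrt(3)/2) - (4) = -5*sqrt(3)/2 - 2.

-5*sqrt(3)/2 - 2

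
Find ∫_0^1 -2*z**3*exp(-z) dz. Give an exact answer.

-12 + 32*exp(-1)

Integrate by parts 3 times (u = z^3, dv = -2*exp(-z) dz).
An antiderivative is F(z) = (2*z**3 + 6*z**2 + 12*z + 12)*exp(-z).
Then F(1) - F(0) = (32*exp(-1)) - (12) = -12 + 32*exp(-1).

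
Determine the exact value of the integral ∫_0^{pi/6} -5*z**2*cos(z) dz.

Integrate by parts twice (u = z^2, dv = -5*cos(z) dz).
An antiderivative is F(z) = -5*z**2*sin(z) - 10*z*cos(z) + 10*sin(z).
Then F(pi/6) - F(0) = (-5*sqrt(3)*pi/6 - 5*pi**2/72 + 5) - (0) = -5*sqrt(3)*pi/6 - 5*pi**2/72 + 5.

-5*sqrt(3)*pi/6 - 5*pi**2/72 + 5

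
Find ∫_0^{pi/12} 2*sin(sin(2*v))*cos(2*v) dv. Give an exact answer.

1 - cos(1/2)

Let u = sin(2*v), so du = 2*cos(2*v) dv. When v = 0, u = 0; when v = pi/12, u = 1/2.
The integral becomes ∫ sin(u) du from 0 to 1/2, with antiderivative -cos(u).
Back in v: F(v) = -cos(sin(2*v)).
Then F(pi/12) - F(0) = (-cos(1/2)) - (-1) = 1 - cos(1/2).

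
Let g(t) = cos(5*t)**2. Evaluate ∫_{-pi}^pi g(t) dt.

Use the identity cos^2(5*t) = (1 + cos(10*t))/2.
An antiderivative is F(t) = t/2 + sin(10*t)/20.
Then F(pi) - F(-pi) = (pi/2) - (-pi/2) = pi.

pi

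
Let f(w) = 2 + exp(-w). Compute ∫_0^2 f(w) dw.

5 - exp(-2)

An antiderivative is F(w) = 2*w - exp(-w).
Then F(2) - F(0) = (4 - exp(-2)) - (-1) = 5 - exp(-2).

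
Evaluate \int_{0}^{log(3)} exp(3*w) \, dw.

Let u = exp(w), so du = exp(w) dw. When w = 0, u = 1; when w = log(3), u = 3.
The integral becomes ∫ u**2 du from 1 to 3, with antiderivative u**3/3.
Back in w: F(w) = exp(3*w)/3.
Then F(log(3)) - F(0) = (9) - (1/3) = 26/3.

26/3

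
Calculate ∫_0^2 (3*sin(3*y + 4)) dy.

cos(4) - cos(10)

Let u = 3*y + 4, so du = 3 dy. When y = 0, u = 4; when y = 2, u = 10.
The integral becomes ∫ sin(u) du from 4 to 10, with antiderivative -cos(u).
Back in y: F(y) = -cos(3*y + 4).
Then F(2) - F(0) = (-cos(10)) - (-cos(4)) = cos(4) - cos(10).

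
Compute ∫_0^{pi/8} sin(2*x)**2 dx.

Use the identity sin^2(2*x) = (1 - cos(4*x))/2.
An antiderivative is F(x) = x/2 - sin(4*x)/8.
Then F(pi/8) - F(0) = (-1/8 + pi/16) - (0) = -1/8 + pi/16.

-1/8 + pi/16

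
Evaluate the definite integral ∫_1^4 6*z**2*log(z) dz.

Integrate by parts once (u = ln z, dv = 6*z**2 dz).
An antiderivative is F(z) = 2*z**3*(3*log(z) - 1)/3.
Then F(4) - F(1) = (-128/3 + 256*log(2)) - (-2/3) = -42 + 256*log(2).

-42 + 256*log(2)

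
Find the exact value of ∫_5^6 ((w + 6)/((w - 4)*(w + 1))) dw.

log(24/7)

Factor the denominator: w**2 - 3*w - 4 = (w + 1)(w - 4).
Partial fractions: (w + 6)/((w - 4)*(w + 1)) = -1/(w + 1) + 2/(w - 4).
An antiderivative is F(w) = 2*log(w - 4) - log(w + 1).
Then F(6) - F(5) = (log(4/7)) - (-log(6)) = log(24/7).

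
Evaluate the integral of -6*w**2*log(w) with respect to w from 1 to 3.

Integrate by parts once (u = ln w, dv = -6*w**2 dw).
An antiderivative is F(w) = -2*w**3*(3*log(w) - 1)/3.
Then F(3) - F(1) = (18 - 54*log(3)) - (2/3) = 52/3 - 54*log(3).

52/3 - 54*log(3)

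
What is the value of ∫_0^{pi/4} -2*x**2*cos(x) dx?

sqrt(2)*(-8*pi - pi**2 + 32)/16

Integrate by parts twice (u = x^2, dv = -2*cos(x) dx).
An antiderivative is F(x) = -2*x**2*sin(x) - 4*x*cos(x) + 4*sin(x).
Then F(pi/4) - F(0) = (sqrt(2)*(-8*pi - pi**2 + 32)/16) - (0) = sqrt(2)*(-8*pi - pi**2 + 32)/16.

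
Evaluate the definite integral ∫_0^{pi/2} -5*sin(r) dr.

-5

An antiderivative is F(r) = 5*cos(r).
Then F(pi/2) - F(0) = (0) - (5) = -5.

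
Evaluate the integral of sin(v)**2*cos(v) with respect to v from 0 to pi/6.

Let u = sin(v), so du = cos(v) dv. When v = 0, u = 0; when v = pi/6, u = 1/2.
The integral becomes ∫ u**2 du from 0 to 1/2, with antiderivative u**3/3.
Back in v: F(v) = sin(v)**3/3.
Then F(pi/6) - F(0) = (1/24) - (0) = 1/24.

1/24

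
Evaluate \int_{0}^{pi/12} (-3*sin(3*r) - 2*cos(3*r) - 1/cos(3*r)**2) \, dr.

An antiderivative is F(r) = -2*sin(3*r)/3 + cos(3*r) - tan(3*r)/3.
Then F(pi/12) - F(0) = (-1/3 + sqrt(2)/6) - (1) = -4/3 + sqrt(2)/6.

-4/3 + sqrt(2)/6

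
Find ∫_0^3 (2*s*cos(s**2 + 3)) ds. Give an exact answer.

sin(12) - sin(3)

Let u = s**2 + 3, so du = 2*s ds. When s = 0, u = 3; when s = 3, u = 12.
The integral becomes ∫ cos(u) du from 3 to 12, with antiderivative sin(u).
Back in s: F(s) = sin(s**2 + 3).
Then F(3) - F(0) = (sin(12)) - (sin(3)) = sin(12) - sin(3).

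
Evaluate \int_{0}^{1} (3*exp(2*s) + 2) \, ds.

An antiderivative is F(s) = 3*exp(2*s)/2 + 2*s.
Then F(1) - F(0) = (2 + 3*exp(2)/2) - (3/2) = 1/2 + 3*exp(2)/2.

1/2 + 3*exp(2)/2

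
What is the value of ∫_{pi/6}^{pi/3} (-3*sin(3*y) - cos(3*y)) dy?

An antiderivative is F(y) = -sin(3*y)/3 + cos(3*y).
Then F(pi/3) - F(pi/6) = (-1) - (-1/3) = -2/3.

-2/3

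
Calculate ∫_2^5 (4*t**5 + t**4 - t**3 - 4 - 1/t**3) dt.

By the power rule, an antiderivative is F(t) = 2*t**6/3 + t**5/5 - t**4/4 - 4*t + 1/(2*t**2).
Then F(5) - F(2) = (3259631/300) - (4463/120) = 2165649/200.

2165649/200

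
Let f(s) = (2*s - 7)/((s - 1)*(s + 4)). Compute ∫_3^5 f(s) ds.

Factor the denominator: s**2 + 3*s - 4 = (s + 4)(s - 1).
Partial fractions: (2*s - 7)/((s - 1)*(s + 4)) = 3/(s + 4) - 1/(s - 1).
An antiderivative is F(s) = -log(s - 1) + 3*log(s + 4).
Then F(5) - F(3) = (-2*log(2) + 6*log(3)) - (-log(2) + 3*log(7)) = -3*log(7) - log(2) + 6*log(3).

-3*log(7) - log(2) + 6*log(3)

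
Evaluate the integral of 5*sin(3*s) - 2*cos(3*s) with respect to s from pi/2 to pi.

An antiderivative is F(s) = -2*sin(3*s)/3 - 5*cos(3*s)/3.
Then F(pi) - F(pi/2) = (5/3) - (2/3) = 1.

1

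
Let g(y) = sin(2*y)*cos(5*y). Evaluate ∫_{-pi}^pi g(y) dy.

0

Use the identity sin(2*y)cos(5*y) = [sin(7*y) + sin(-3*y)]/2.
An antiderivative is F(y) = cos(3*y)/6 - cos(7*y)/14.
Then F(pi) - F(-pi) = (-2/21) - (-2/21) = 0.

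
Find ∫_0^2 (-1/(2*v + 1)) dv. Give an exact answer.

-log(5)/2

An antiderivative is F(v) = -log(2*v + 1)/2.
Then F(2) - F(0) = (-log(5)/2) - (0) = -log(5)/2.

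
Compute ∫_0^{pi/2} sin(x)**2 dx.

pi/4

Use the identity sin^2(x) = (1 - cos(2*x))/2.
An antiderivative is F(x) = x/2 - sin(2*x)/4.
Then F(pi/2) - F(0) = (pi/4) - (0) = pi/4.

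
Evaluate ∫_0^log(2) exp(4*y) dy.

15/4

Let u = exp(y), so du = exp(y) dy. When y = 0, u = 1; when y = log(2), u = 2.
The integral becomes ∫ u**3 du from 1 to 2, with antiderivative u**4/4.
Back in y: F(y) = exp(4*y)/4.
Then F(log(2)) - F(0) = (4) - (1/4) = 15/4.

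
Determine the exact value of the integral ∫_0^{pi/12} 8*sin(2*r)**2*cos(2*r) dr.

1/6

Let u = sin(2*r), so du = 2*cos(2*r) dr. When r = 0, u = 0; when r = pi/12, u = 1/2.
The integral becomes 4·∫ u**2 du from 0 to 1/2, with antiderivative 4*u**3/3.
Back in r: F(r) = 4*sin(2*r)**3/3.
Then F(pi/12) - F(0) = (1/6) - (0) = 1/6.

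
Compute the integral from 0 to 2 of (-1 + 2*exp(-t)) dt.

An antiderivative is F(t) = -t - 2*exp(-t).
Then F(2) - F(0) = (-2 - 2*exp(-2)) - (-2) = -2*exp(-2).

-2*exp(-2)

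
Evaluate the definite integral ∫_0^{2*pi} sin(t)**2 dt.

pi

Use the identity sin^2(t) = (1 - cos(2*t))/2.
An antiderivative is F(t) = t/2 - sin(2*t)/4.
Then F(2*pi) - F(0) = (pi) - (0) = pi.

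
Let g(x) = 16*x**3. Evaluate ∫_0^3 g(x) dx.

324

Let u = 2*x, so du = 2 dx. When x = 0, u = 0; when x = 3, u = 6.
The integral becomes ∫ u**3 du from 0 to 6, with antiderivative u**4/4.
Back in x: F(x) = 4*x**4.
Then F(3) - F(0) = (324) - (0) = 324.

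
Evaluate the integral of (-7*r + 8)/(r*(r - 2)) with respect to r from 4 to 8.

Factor the denominator: r**2 - 2*r = r(r - 2).
Partial fractions: (-7*r + 8)/(r*(r - 2)) = -4/r - 3/(r - 2).
An antiderivative is F(r) = -4*log(r) - 3*log(r - 2).
Then F(8) - F(4) = (-15*log(2) - 3*log(3)) - (-11*log(2)) = -3*log(3) - 4*log(2).

-3*log(3) - 4*log(2)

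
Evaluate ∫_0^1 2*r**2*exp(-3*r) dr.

Integrate by parts twice (u = r^2, dv = 2*exp(-3*r) dr).
An antiderivative is F(r) = (-18*r**2 - 12*r - 4)*exp(-3*r)/27.
Then F(1) - F(0) = (-34*exp(-3)/27) - (-4/27) = 4/27 - 34*exp(-3)/27.

4/27 - 34*exp(-3)/27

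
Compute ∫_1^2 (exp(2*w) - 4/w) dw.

An antiderivative is F(w) = exp(2*w)/2 - 4*log(w).
Then F(2) - F(1) = (-log(16) + exp(4)/2) - (exp(2)/2) = -exp(2)/2 - log(16) + exp(4)/2.

-exp(2)/2 - log(16) + exp(4)/2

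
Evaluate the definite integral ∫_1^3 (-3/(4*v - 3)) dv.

An antiderivative is F(v) = -3*log(4*v - 3)/4.
Then F(3) - F(1) = (-3*log(3)/2) - (0) = -3*log(3)/2.

-3*log(3)/2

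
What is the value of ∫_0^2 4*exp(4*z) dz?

Let u = 4*z, so du = 4 dz. When z = 0, u = 0; when z = 2, u = 8.
The integral becomes ∫ exp(u) du from 0 to 8, with antiderivative exp(u).
Back in z: F(z) = exp(4*z).
Then F(2) - F(0) = (exp(8)) - (1) = -1 + exp(8).

-1 + exp(8)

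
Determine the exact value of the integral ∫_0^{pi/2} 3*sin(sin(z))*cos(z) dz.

Let u = sin(z), so du = cos(z) dz. When z = 0, u = 0; when z = pi/2, u = 1.
The integral becomes 3·∫ sin(u) du from 0 to 1, with antiderivative -3*cos(u).
Back in z: F(z) = -3*cos(sin(z)).
Then F(pi/2) - F(0) = (-3*cos(1)) - (-3) = 3 - 3*cos(1).

3 - 3*cos(1)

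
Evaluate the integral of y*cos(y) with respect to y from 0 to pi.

-2

Integrate by parts once (u = y, dv = cos(y) dy).
An antiderivative is F(y) = y*sin(y) + cos(y).
Then F(pi) - F(0) = (-1) - (1) = -2.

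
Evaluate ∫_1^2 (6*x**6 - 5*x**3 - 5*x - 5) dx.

By the power rule, an antiderivative is F(x) = 6*x**7/7 - 5*x**4/4 - 5*x**2/2 - 5*x.
Then F(2) - F(1) = (488/7) - (-221/28) = 2173/28.

2173/28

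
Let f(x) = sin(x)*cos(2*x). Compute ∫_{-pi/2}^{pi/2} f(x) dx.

0

Use the identity sin(x)cos(2*x) = [sin(3*x) + sin(-x)]/2.
An antiderivative is F(x) = cos(x)/2 - cos(3*x)/6.
Then F(pi/2) - F(-pi/2) = (0) - (0) = 0.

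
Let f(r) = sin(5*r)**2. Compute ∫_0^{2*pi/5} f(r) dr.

pi/5

Use the identity sin^2(5*r) = (1 - cos(10*r))/2.
An antiderivative is F(r) = r/2 - sin(10*r)/20.
Then F(2*pi/5) - F(0) = (pi/5) - (0) = pi/5.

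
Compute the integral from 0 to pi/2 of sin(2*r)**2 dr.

pi/4

Use the identity sin^2(2*r) = (1 - cos(4*r))/2.
An antiderivative is F(r) = r/2 - sin(4*r)/8.
Then F(pi/2) - F(0) = (pi/4) - (0) = pi/4.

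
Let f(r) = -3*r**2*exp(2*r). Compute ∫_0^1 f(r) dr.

3/4 - 3*exp(2)/4

Integrate by parts twice (u = r^2, dv = -3*exp(2*r) dr).
An antiderivative is F(r) = (-6*r**2 + 6*r - 3)*exp(2*r)/4.
Then F(1) - F(0) = (-3*exp(2)/4) - (-3/4) = 3/4 - 3*exp(2)/4.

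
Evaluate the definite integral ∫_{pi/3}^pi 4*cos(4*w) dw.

An antiderivative is F(w) = sin(4*w).
Then F(pi) - F(pi/3) = (0) - (-sqrt(3)/2) = sqrt(3)/2.

sqrt(3)/2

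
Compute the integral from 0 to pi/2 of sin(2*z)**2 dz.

Use the identity sin^2(2*z) = (1 - cos(4*z))/2.
An antiderivative is F(z) = z/2 - sin(4*z)/8.
Then F(pi/2) - F(0) = (pi/4) - (0) = pi/4.

pi/4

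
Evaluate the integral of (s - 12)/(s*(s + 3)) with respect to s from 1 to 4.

Factor the denominator: s**2 + 3*s = (s + 3)s.
Partial fractions: (s - 12)/(s*(s + 3)) = 5/(s + 3) - 4/s.
An antiderivative is F(s) = -4*log(s) + 5*log(s + 3).
Then F(4) - F(1) = (-8*log(2) + 5*log(7)) - (10*log(2)) = -18*log(2) + 5*log(7).

-18*log(2) + 5*log(7)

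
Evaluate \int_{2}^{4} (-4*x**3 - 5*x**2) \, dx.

By the power rule, an antiderivative is F(x) = -x**4 - 5*x**3/3.
Then F(4) - F(2) = (-1088/3) - (-88/3) = -1000/3.

-1000/3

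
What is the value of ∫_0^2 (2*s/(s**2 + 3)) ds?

log(7/3)

Let u = s**2 + 3, so du = 2*s ds. When s = 0, u = 3; when s = 2, u = 7.
The integral becomes ∫ 1/u du from 3 to 7, with antiderivative log(u).
Back in s: F(s) = log(s**2 + 3).
Then F(2) - F(0) = (log(7)) - (log(3)) = log(7/3).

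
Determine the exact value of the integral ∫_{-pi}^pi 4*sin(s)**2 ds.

Use the identity sin^2(s) = (1 - cos(2*s))/2.
An antiderivative is F(s) = 2*s - sin(2*s).
Then F(pi) - F(-pi) = (2*pi) - (-2*pi) = 4*pi.

4*pi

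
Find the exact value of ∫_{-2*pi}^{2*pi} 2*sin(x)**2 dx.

Use the identity sin^2(x) = (1 - cos(2*x))/2.
An antiderivative is F(x) = x - sin(2*x)/2.
Then F(2*pi) - F(-2*pi) = (2*pi) - (-2*pi) = 4*pi.

4*pi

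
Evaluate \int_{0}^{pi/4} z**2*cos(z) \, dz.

sqrt(2)*(-32 + pi**2 + 8*pi)/32

Integrate by parts twice (u = z^2, dv = cos(z) dz).
An antiderivative is F(z) = z**2*sin(z) + 2*z*cos(z) - 2*sin(z).
Then F(pi/4) - F(0) = (sqrt(2)*(-32 + pi**2 + 8*pi)/32) - (0) = sqrt(2)*(-32 + pi**2 + 8*pi)/32.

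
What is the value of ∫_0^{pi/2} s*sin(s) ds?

1

Integrate by parts once (u = s, dv = sin(s) ds).
An antiderivative is F(s) = -s*cos(s) + sin(s).
Then F(pi/2) - F(0) = (1) - (0) = 1.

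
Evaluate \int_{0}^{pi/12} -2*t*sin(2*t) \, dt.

Integrate by parts once (u = t, dv = -2*sin(2*t) dt).
An antiderivative is F(t) = t*cos(2*t) - sin(2*t)/2.
Then F(pi/12) - F(0) = (-1/4 + sqrt(3)*pi/24) - (0) = -1/4 + sqrt(3)*pi/24.

-1/4 + sqrt(3)*pi/24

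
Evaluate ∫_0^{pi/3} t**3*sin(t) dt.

Integrate by parts 3 times (u = t^3, dv = sin(t) dt).
An antiderivative is F(t) = -t**3*cos(t) + 3*t**2*sin(t) + 6*t*cos(t) - 6*sin(t).
Then F(pi/3) - F(0) = (-3*sqrt(3) - pi**3/54 + sqrt(3)*pi**2/6 + pi) - (0) = -3*sqrt(3) - pi**3/54 + sqrt(3)*pi**2/6 + pi.

-3*sqrt(3) - pi**3/54 + sqrt(3)*pi**2/6 + pi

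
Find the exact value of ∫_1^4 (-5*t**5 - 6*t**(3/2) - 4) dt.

By the power rule, an antiderivative is F(t) = -5*t**6/6 - 12*t**(5/2)/5 - 4*t.
Then F(4) - F(1) = (-52592/15) - (-217/30) = -34989/10.

-34989/10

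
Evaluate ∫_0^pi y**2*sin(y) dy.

Integrate by parts twice (u = y^2, dv = sin(y) dy).
An antiderivative is F(y) = -y**2*cos(y) + 2*y*sin(y) + 2*cos(y).
Then F(pi) - F(0) = (-2 + pi**2) - (2) = -4 + pi**2.

-4 + pi**2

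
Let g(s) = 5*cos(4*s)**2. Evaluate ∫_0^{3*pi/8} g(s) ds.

Use the identity cos^2(4*s) = (1 + cos(8*s))/2.
An antiderivative is F(s) = 5*s/2 + 5*sin(8*s)/16.
Then F(3*pi/8) - F(0) = (15*pi/16) - (0) = 15*pi/16.

15*pi/16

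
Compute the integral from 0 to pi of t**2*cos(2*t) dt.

pi/2

Integrate by parts twice (u = t^2, dv = cos(2*t) dt).
An antiderivative is F(t) = t**2*sin(2*t)/2 + t*cos(2*t)/2 - sin(2*t)/4.
Then F(pi) - F(0) = (pi/2) - (0) = pi/2.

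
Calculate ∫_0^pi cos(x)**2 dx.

pi/2

Use the identity cos^2(x) = (1 + cos(2*x))/2.
An antiderivative is F(x) = x/2 + sin(2*x)/4.
Then F(pi) - F(0) = (pi/2) - (0) = pi/2.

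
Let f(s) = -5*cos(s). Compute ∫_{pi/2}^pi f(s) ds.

5

An antiderivative is F(s) = -5*sin(s).
Then F(pi) - F(pi/2) = (0) - (-5) = 5.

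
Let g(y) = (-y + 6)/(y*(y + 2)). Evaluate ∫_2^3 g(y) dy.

Factor the denominator: y**2 + 2*y = (y + 2)y.
Partial fractions: (-y + 6)/(y*(y + 2)) = -4/(y + 2) + 3/y.
An antiderivative is F(y) = 3*log(y) - 4*log(y + 2).
Then F(3) - F(2) = (-4*log(5) + 3*log(3)) - (-log(32)) = -4*log(5) + 3*log(3) + 5*log(2).

-4*log(5) + 3*log(3) + 5*log(2)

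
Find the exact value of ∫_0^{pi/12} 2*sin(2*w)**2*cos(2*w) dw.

1/24

Let u = sin(2*w), so du = 2*cos(2*w) dw. When w = 0, u = 0; when w = pi/12, u = 1/2.
The integral becomes ∫ u**2 du from 0 to 1/2, with antiderivative u**3/3.
Back in w: F(w) = sin(2*w)**3/3.
Then F(pi/12) - F(0) = (1/24) - (0) = 1/24.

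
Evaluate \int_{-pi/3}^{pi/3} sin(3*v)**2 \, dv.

pi/3

Use the identity sin^2(3*v) = (1 - cos(6*v))/2.
An antiderivative is F(v) = v/2 - sin(6*v)/12.
Then F(pi/3) - F(-pi/3) = (pi/6) - (-pi/6) = pi/3.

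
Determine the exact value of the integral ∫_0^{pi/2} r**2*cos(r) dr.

-2 + pi**2/4

Integrate by parts twice (u = r^2, dv = cos(r) dr).
An antiderivative is F(r) = r**2*sin(r) + 2*r*cos(r) - 2*sin(r).
Then F(pi/2) - F(0) = (-2 + pi**2/4) - (0) = -2 + pi**2/4.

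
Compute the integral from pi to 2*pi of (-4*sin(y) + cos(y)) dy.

An antiderivative is F(y) = sin(y) + 4*cos(y).
Then F(2*pi) - F(pi) = (4) - (-4) = 8.

8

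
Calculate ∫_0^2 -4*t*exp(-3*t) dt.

-4/9 + 28*exp(-6)/9

Integrate by parts once (u = t, dv = -4*exp(-3*t) dt).
An antiderivative is F(t) = (12*t + 4)*exp(-3*t)/9.
Then F(2) - F(0) = (28*exp(-6)/9) - (4/9) = -4/9 + 28*exp(-6)/9.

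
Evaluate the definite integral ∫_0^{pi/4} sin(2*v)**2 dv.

Use the identity sin^2(2*v) = (1 - cos(4*v))/2.
An antiderivative is F(v) = v/2 - sin(4*v)/8.
Then F(pi/4) - F(0) = (pi/8) - (0) = pi/8.

pi/8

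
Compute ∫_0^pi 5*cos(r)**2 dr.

Use the identity cos^2(r) = (1 + cos(2*r))/2.
An antiderivative is F(r) = 5*r/2 + 5*sin(2*r)/4.
Then F(pi) - F(0) = (5*pi/2) - (0) = 5*pi/2.

5*pi/2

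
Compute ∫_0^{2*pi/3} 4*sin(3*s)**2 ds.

Use the identity sin^2(3*s) = (1 - cos(6*s))/2.
An antiderivative is F(s) = 2*s - sin(6*s)/3.
Then F(2*pi/3) - F(0) = (4*pi/3) - (0) = 4*pi/3.

4*pi/3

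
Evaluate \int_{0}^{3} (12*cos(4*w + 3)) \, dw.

Let u = 4*w + 3, so du = 4 dw. When w = 0, u = 3; when w = 3, u = 15.
The integral becomes 3·∫ cos(u) du from 3 to 15, with antiderivative 3*sin(u).
Back in w: F(w) = 3*sin(4*w + 3).
Then F(3) - F(0) = (3*sin(15)) - (3*sin(3)) = -3*sin(3) + 3*sin(15).

-3*sin(3) + 3*sin(15)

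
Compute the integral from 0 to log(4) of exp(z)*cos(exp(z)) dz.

-sin(1) + sin(4)

Let u = exp(z), so du = exp(z) dz. When z = 0, u = 1; when z = log(4), u = 4.
The integral becomes ∫ cos(u) du from 1 to 4, with antiderivative sin(u).
Back in z: F(z) = sin(exp(z)).
Then F(log(4)) - F(0) = (sin(4)) - (sin(1)) = -sin(1) + sin(4).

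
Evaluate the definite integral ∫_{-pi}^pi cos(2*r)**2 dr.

pi

Use the identity cos^2(2*r) = (1 + cos(4*r))/2.
An antiderivative is F(r) = r/2 + sin(4*r)/8.
Then F(pi) - F(-pi) = (pi/2) - (-pi/2) = pi.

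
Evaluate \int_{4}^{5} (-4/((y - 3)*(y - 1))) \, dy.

log(4/9)

Factor the denominator: y**2 - 4*y + 3 = (y - 1)(y - 3).
Partial fractions: -4/((y - 3)*(y - 1)) = 2/(y - 1) - 2/(y - 3).
An antiderivative is F(y) = -2*log(y - 3) + 2*log(y - 1).
Then F(5) - F(4) = (log(4)) - (log(9)) = log(4/9).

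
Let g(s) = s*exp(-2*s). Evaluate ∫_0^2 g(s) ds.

Integrate by parts once (u = s, dv = exp(-2*s) ds).
An antiderivative is F(s) = (-2*s - 1)*exp(-2*s)/4.
Then F(2) - F(0) = (-5*exp(-4)/4) - (-1/4) = (-5 + exp(4))*exp(-4)/4.

(-5 + exp(4))*exp(-4)/4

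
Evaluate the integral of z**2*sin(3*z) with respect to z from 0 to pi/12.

Integrate by parts twice (u = z^2, dv = sin(3*z) dz).
An antiderivative is F(z) = -z**2*cos(3*z)/3 + 2*z*sin(3*z)/9 + 2*cos(3*z)/27.
Then F(pi/12) - F(0) = (sqrt(2)*(-pi**2 + 8*pi + 32)/864) - (2/27) = -2/27 - sqrt(2)*pi**2/864 + sqrt(2)*pi/108 + sqrt(2)/27.

-2/27 - sqrt(2)*pi**2/864 + sqrt(2)*pi/108 + sqrt(2)/27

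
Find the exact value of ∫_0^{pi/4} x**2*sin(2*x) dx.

Integrate by parts twice (u = x^2, dv = sin(2*x) dx).
An antiderivative is F(x) = -x**2*cos(2*x)/2 + x*sin(2*x)/2 + cos(2*x)/4.
Then F(pi/4) - F(0) = (pi/8) - (1/4) = -1/4 + pi/8.

-1/4 + pi/8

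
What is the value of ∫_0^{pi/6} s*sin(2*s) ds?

-pi/24 + sqrt(3)/8

Integrate by parts once (u = s, dv = sin(2*s) ds).
An antiderivative is F(s) = -s*cos(2*s)/2 + sin(2*s)/4.
Then F(pi/6) - F(0) = (-pi/24 + sqrt(3)/8) - (0) = -pi/24 + sqrt(3)/8.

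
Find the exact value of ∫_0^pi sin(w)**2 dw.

pi/2

Use the identity sin^2(w) = (1 - cos(2*w))/2.
An antiderivative is F(w) = w/2 - sin(2*w)/4.
Then F(pi) - F(0) = (pi/2) - (0) = pi/2.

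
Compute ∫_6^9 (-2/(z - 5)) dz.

-log(16)

An antiderivative is F(z) = -2*log(z - 5).
Then F(9) - F(6) = (-log(16)) - (0) = -log(16).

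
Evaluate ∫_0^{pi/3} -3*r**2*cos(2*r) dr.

Integrate by parts twice (u = r^2, dv = -3*cos(2*r) dr).
An antiderivative is F(r) = -3*r**2*sin(2*r)/2 - 3*r*cos(2*r)/2 + 3*sin(2*r)/4.
Then F(pi/3) - F(0) = (-sqrt(3)*pi**2/12 + 3*sqrt(3)/8 + pi/4) - (0) = -sqrt(3)*pi**2/12 + 3*sqrt(3)/8 + pi/4.

-sqrt(3)*pi**2/12 + 3*sqrt(3)/8 + pi/4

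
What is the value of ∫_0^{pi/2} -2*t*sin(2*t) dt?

-pi/2

Integrate by parts once (u = t, dv = -2*sin(2*t) dt).
An antiderivative is F(t) = t*cos(2*t) - sin(2*t)/2.
Then F(pi/2) - F(0) = (-pi/2) - (0) = -pi/2.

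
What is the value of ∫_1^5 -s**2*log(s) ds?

124/9 - 125*log(5)/3

Integrate by parts once (u = ln s, dv = -s**2 ds).
An antiderivative is F(s) = -s**3*(3*log(s) - 1)/9.
Then F(5) - F(1) = (125/9 - 125*log(5)/3) - (1/9) = 124/9 - 125*log(5)/3.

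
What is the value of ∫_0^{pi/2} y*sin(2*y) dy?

pi/4

Integrate by parts once (u = y, dv = sin(2*y) dy).
An antiderivative is F(y) = -y*cos(2*y)/2 + sin(2*y)/4.
Then F(pi/2) - F(0) = (pi/4) - (0) = pi/4.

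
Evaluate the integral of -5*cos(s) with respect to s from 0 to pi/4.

An antiderivative is F(s) = -5*sin(s).
Then F(pi/4) - F(0) = (-5*sqrt(2)/2) - (0) = -5*sqrt(2)/2.

-5*sqrt(2)/2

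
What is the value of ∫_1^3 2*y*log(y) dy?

Integrate by parts once (u = ln y, dv = 2*y dy).
An antiderivative is F(y) = y**2*(2*log(y) - 1)/2.
Then F(3) - F(1) = (-9/2 + 9*log(3)) - (-1/2) = -4 + 9*log(3).

-4 + 9*log(3)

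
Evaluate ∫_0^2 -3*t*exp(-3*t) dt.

(7 - exp(6))*exp(-6)/3

Integrate by parts once (u = t, dv = -3*exp(-3*t) dt).
An antiderivative is F(t) = (3*t + 1)*exp(-3*t)/3.
Then F(2) - F(0) = (7*exp(-6)/3) - (1/3) = (7 - exp(6))*exp(-6)/3.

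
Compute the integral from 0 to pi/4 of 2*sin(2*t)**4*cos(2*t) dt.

Let u = sin(2*t), so du = 2*cos(2*t) dt. When t = 0, u = 0; when t = pi/4, u = 1.
The integral becomes ∫ u**4 du from 0 to 1, with antiderivative u**5/5.
Back in t: F(t) = sin(2*t)**5/5.
Then F(pi/4) - F(0) = (1/5) - (0) = 1/5.

1/5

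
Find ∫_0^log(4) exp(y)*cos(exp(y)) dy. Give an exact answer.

-sin(1) + sin(4)

Let u = exp(y), so du = exp(y) dy. When y = 0, u = 1; when y = log(4), u = 4.
The integral becomes ∫ cos(u) du from 1 to 4, with antiderivative sin(u).
Back in y: F(y) = sin(exp(y)).
Then F(log(4)) - F(0) = (sin(4)) - (sin(1)) = -sin(1) + sin(4).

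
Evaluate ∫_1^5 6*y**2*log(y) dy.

Integrate by parts once (u = ln y, dv = 6*y**2 dy).
An antiderivative is F(y) = 2*y**3*(3*log(y) - 1)/3.
Then F(5) - F(1) = (-250/3 + 250*log(5)) - (-2/3) = -248/3 + 250*log(5).

-248/3 + 250*log(5)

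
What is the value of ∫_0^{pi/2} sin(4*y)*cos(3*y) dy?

4/7

Use the identity sin(4*y)cos(3*y) = [sin(7*y) + sin(y)]/2.
An antiderivative is F(y) = -cos(y)/2 - cos(7*y)/14.
Then F(pi/2) - F(0) = (0) - (-4/7) = 4/7.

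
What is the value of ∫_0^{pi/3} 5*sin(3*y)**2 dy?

Use the identity sin^2(3*y) = (1 - cos(6*y))/2.
An antiderivative is F(y) = 5*y/2 - 5*sin(6*y)/12.
Then F(pi/3) - F(0) = (5*pi/6) - (0) = 5*pi/6.

5*pi/6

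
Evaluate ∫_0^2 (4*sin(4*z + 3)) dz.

Let u = 4*z + 3, so du = 4 dz. When z = 0, u = 3; when z = 2, u = 11.
The integral becomes ∫ sin(u) du from 3 to 11, with antiderivative -cos(u).
Back in z: F(z) = -cos(4*z + 3).
Then F(2) - F(0) = (-cos(11)) - (-cos(3)) = cos(3) - cos(11).

cos(3) - cos(11)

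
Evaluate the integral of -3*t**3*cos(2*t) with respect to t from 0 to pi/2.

Integrate by parts 3 times (u = t^3, dv = -3*cos(2*t) dt).
An antiderivative is F(t) = -3*t**3*sin(2*t)/2 - 9*t**2*cos(2*t)/4 + 9*t*sin(2*t)/4 + 9*cos(2*t)/8.
Then F(pi/2) - F(0) = (-9/8 + 9*pi**2/16) - (9/8) = -9/4 + 9*pi**2/16.

-9/4 + 9*pi**2/16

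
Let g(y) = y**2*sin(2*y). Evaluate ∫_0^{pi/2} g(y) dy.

-1/2 + pi**2/8

Integrate by parts twice (u = y^2, dv = sin(2*y) dy).
An antiderivative is F(y) = -y**2*cos(2*y)/2 + y*sin(2*y)/2 + cos(2*y)/4.
Then F(pi/2) - F(0) = (-1/4 + pi**2/8) - (1/4) = -1/2 + pi**2/8.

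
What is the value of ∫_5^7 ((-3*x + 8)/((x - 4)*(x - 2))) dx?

-log(15)

Factor the denominator: x**2 - 6*x + 8 = (x - 2)(x - 4).
Partial fractions: (-3*x + 8)/((x - 4)*(x - 2)) = -1/(x - 2) - 2/(x - 4).
An antiderivative is F(x) = -2*log(x - 4) - log(x - 2).
Then F(7) - F(5) = (-log(45)) - (-log(3)) = -log(15).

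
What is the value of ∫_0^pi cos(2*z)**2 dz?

pi/2

Use the identity cos^2(2*z) = (1 + cos(4*z))/2.
An antiderivative is F(z) = z/2 + sin(4*z)/8.
Then F(pi) - F(0) = (pi/2) - (0) = pi/2.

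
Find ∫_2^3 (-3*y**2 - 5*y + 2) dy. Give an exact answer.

-59/2

By the power rule, an antiderivative is F(y) = -y**3 - 5*y**2/2 + 2*y.
Then F(3) - F(2) = (-87/2) - (-14) = -59/2.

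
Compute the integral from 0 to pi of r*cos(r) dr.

-2

Integrate by parts once (u = r, dv = cos(r) dr).
An antiderivative is F(r) = r*sin(r) + cos(r).
Then F(pi) - F(0) = (-1) - (1) = -2.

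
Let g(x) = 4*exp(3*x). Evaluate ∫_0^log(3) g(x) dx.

104/3

Let u = exp(x), so du = exp(x) dx. When x = 0, u = 1; when x = log(3), u = 3.
The integral becomes 4·∫ u**2 du from 1 to 3, with antiderivative 4*u**3/3.
Back in x: F(x) = 4*exp(3*x)/3.
Then F(log(3)) - F(0) = (36) - (4/3) = 104/3.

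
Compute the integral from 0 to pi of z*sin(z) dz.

Integrate by parts once (u = z, dv = sin(z) dz).
An antiderivative is F(z) = -z*cos(z) + sin(z).
Then F(pi) - F(0) = (pi) - (0) = pi.

pi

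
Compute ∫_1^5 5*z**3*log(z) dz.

Integrate by parts once (u = ln z, dv = 5*z**3 dz).
An antiderivative is F(z) = 5*z**4*(4*log(z) - 1)/16.
Then F(5) - F(1) = (-3125/16 + 3125*log(5)/4) - (-5/16) = -195 + 3125*log(5)/4.

-195 + 3125*log(5)/4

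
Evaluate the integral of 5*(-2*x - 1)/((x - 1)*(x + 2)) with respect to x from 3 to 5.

-5*log(7) - 5*log(2) + 5*log(5)

Factor the denominator: x**2 + x - 2 = (x + 2)(x - 1).
Partial fractions: 5*(-2*x - 1)/((x - 1)*(x + 2)) = -5/(x + 2) - 5/(x - 1).
An antiderivative is F(x) = -5*log(x - 1) - 5*log(x + 2).
Then F(5) - F(3) = (-5*log(7) - 10*log(2)) - (-5*log(5) - 5*log(2)) = -5*log(7) - 5*log(2) + 5*log(5).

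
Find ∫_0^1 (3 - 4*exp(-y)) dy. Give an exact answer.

-1 + 4*exp(-1)

An antiderivative is F(y) = 3*y + 4*exp(-y).
Then F(1) - F(0) = (4*exp(-1) + 3) - (4) = -1 + 4*exp(-1).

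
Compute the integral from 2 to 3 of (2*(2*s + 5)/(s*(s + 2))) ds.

Factor the denominator: s**2 + 2*s = (s + 2)s.
Partial fractions: 2*(2*s + 5)/(s*(s + 2)) = -1/(s + 2) + 5/s.
An antiderivative is F(s) = 5*log(s) - log(s + 2).
Then F(3) - F(2) = (-log(5) + 5*log(3)) - (log(8)) = -3*log(2) - log(5) + 5*log(3).

-3*log(2) - log(5) + 5*log(3)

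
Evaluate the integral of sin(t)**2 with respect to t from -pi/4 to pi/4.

Use the identity sin^2(t) = (1 - cos(2*t))/2.
An antiderivative is F(t) = t/2 - sin(2*t)/4.
Then F(pi/4) - F(-pi/4) = (-1/4 + pi/8) - (1/4 - pi/8) = -1/2 + pi/4.

-1/2 + pi/4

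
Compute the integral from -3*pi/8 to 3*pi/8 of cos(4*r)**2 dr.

3*pi/8

Use the identity cos^2(4*r) = (1 + cos(8*r))/2.
An antiderivative is F(r) = r/2 + sin(8*r)/16.
Then F(3*pi/8) - F(-3*pi/8) = (3*pi/16) - (-3*pi/16) = 3*pi/8.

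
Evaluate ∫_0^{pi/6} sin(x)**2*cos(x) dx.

Let u = sin(x), so du = cos(x) dx. When x = 0, u = 0; when x = pi/6, u = 1/2.
The integral becomes ∫ u**2 du from 0 to 1/2, with antiderivative u**3/3.
Back in x: F(x) = sin(x)**3/3.
Then F(pi/6) - F(0) = (1/24) - (0) = 1/24.

1/24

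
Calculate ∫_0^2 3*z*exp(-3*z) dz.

Integrate by parts once (u = z, dv = 3*exp(-3*z) dz).
An antiderivative is F(z) = (-3*z - 1)*exp(-3*z)/3.
Then F(2) - F(0) = (-7*exp(-6)/3) - (-1/3) = (-7 + exp(6))*exp(-6)/3.

(-7 + exp(6))*exp(-6)/3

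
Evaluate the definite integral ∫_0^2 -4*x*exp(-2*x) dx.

Integrate by parts once (u = x, dv = -4*exp(-2*x) dx).
An antiderivative is F(x) = (2*x + 1)*exp(-2*x).
Then F(2) - F(0) = (5*exp(-4)) - (1) = -1 + 5*exp(-4).

-1 + 5*exp(-4)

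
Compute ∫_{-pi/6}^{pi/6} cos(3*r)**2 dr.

Use the identity cos^2(3*r) = (1 + cos(6*r))/2.
An antiderivative is F(r) = r/2 + sin(6*r)/12.
Then F(pi/6) - F(-pi/6) = (pi/12) - (-pi/12) = pi/6.

pi/6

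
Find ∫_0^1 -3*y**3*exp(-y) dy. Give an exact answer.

-18 + 48*exp(-1)

Integrate by parts 3 times (u = y^3, dv = -3*exp(-y) dy).
An antiderivative is F(y) = (3*y**3 + 9*y**2 + 18*y + 18)*exp(-y).
Then F(1) - F(0) = (48*exp(-1)) - (18) = -18 + 48*exp(-1).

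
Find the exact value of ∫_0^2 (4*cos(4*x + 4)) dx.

sin(12) - sin(4)

Let u = 4*x + 4, so du = 4 dx. When x = 0, u = 4; when x = 2, u = 12.
The integral becomes ∫ cos(u) du from 4 to 12, with antiderivative sin(u).
Back in x: F(x) = sin(4*x + 4).
Then F(2) - F(0) = (sin(12)) - (sin(4)) = sin(12) - sin(4).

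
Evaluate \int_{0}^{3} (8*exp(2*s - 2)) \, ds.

Let u = 2*s - 2, so du = 2 ds. When s = 0, u = -2; when s = 3, u = 4.
The integral becomes 4·∫ exp(u) du from -2 to 4, with antiderivative 4*exp(u).
Back in s: F(s) = 4*exp(2*s - 2).
Then F(3) - F(0) = (4*exp(4)) - (4*exp(-2)) = -(4 - 4*exp(6))*exp(-2).

-(4 - 4*exp(6))*exp(-2)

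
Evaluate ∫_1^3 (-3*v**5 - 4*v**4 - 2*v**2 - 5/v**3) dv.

By the power rule, an antiderivative is F(v) = -v**6/2 - 4*v**5/5 - 2*v**3/3 + 5/(2*v**2).
Then F(3) - F(1) = (-25948/45) - (8/15) = -25972/45.

-25972/45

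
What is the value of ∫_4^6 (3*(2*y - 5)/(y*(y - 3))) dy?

Factor the denominator: y**2 - 3*y = y(y - 3).
Partial fractions: 3*(2*y - 5)/(y*(y - 3)) = 5/y + 1/(y - 3).
An antiderivative is F(y) = 5*log(y) + log(y - 3).
Then F(6) - F(4) = (5*log(2) + 6*log(3)) - (10*log(2)) = -5*log(2) + 6*log(3).

-5*log(2) + 6*log(3)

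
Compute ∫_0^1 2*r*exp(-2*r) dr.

Integrate by parts once (u = r, dv = 2*exp(-2*r) dr).
An antiderivative is F(r) = (-2*r - 1)*exp(-2*r)/2.
Then F(1) - F(0) = (-3*exp(-2)/2) - (-1/2) = (-3 + exp(2))*exp(-2)/2.

(-3 + exp(2))*exp(-2)/2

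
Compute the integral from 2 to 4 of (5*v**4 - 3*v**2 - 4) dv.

928

By the power rule, an antiderivative is F(v) = v**5 - v**3 - 4*v.
Then F(4) - F(2) = (944) - (16) = 928.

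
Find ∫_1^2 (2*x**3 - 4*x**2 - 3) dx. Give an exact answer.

By the power rule, an antiderivative is F(x) = x**4/2 - 4*x**3/3 - 3*x.
Then F(2) - F(1) = (-26/3) - (-23/6) = -29/6.

-29/6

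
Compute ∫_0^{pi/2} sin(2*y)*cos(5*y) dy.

Use the identity sin(2*y)cos(5*y) = [sin(7*y) + sin(-3*y)]/2.
An antiderivative is F(y) = cos(3*y)/6 - cos(7*y)/14.
Then F(pi/2) - F(0) = (0) - (2/21) = -2/21.

-2/21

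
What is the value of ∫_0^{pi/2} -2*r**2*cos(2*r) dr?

pi/2

Integrate by parts twice (u = r^2, dv = -2*cos(2*r) dr).
An antiderivative is F(r) = -r**2*sin(2*r) - r*cos(2*r) + sin(2*r)/2.
Then F(pi/2) - F(0) = (pi/2) - (0) = pi/2.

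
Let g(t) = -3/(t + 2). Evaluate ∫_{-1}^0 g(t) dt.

-log(8)

An antiderivative is F(t) = -3*log(t + 2).
Then F(0) - F(-1) = (-log(8)) - (0) = -log(8).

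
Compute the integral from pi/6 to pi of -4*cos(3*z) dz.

4/3

An antiderivative is F(z) = -4*sin(3*z)/3.
Then F(pi) - F(pi/6) = (0) - (-4/3) = 4/3.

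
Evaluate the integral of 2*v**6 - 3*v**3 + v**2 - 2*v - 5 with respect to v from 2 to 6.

1659052/21

By the power rule, an antiderivative is F(v) = 2*v**7/7 - 3*v**4/4 + v**3/3 - v**2 - 5*v.
Then F(6) - F(2) = (553110/7) - (278/21) = 1659052/21.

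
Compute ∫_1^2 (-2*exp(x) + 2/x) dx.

An antiderivative is F(x) = -2*exp(x) + 2*log(x).
Then F(2) - F(1) = (-2*exp(2) + 2*log(2)) - (-2*exp(1)) = -2*exp(2) + 2*log(2) + 2*exp(1).

-2*exp(2) + 2*log(2) + 2*exp(1)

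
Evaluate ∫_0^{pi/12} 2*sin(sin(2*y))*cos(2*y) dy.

1 - cos(1/2)

Let u = sin(2*y), so du = 2*cos(2*y) dy. When y = 0, u = 0; when y = pi/12, u = 1/2.
The integral becomes ∫ sin(u) du from 0 to 1/2, with antiderivative -cos(u).
Back in y: F(y) = -cos(sin(2*y)).
Then F(pi/12) - F(0) = (-cos(1/2)) - (-1) = 1 - cos(1/2).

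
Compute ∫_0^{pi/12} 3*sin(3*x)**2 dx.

-1/4 + pi/8

Use the identity sin^2(3*x) = (1 - cos(6*x))/2.
An antiderivative is F(x) = 3*x/2 - sin(6*x)/4.
Then F(pi/12) - F(0) = (-1/4 + pi/8) - (0) = -1/4 + pi/8.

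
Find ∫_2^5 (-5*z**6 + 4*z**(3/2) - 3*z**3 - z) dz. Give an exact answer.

-1573023/28 - 32*sqrt(2)/5 + 40*sqrt(5)

By the power rule, an antiderivative is F(z) = -5*z**7/7 + 8*z**(5/2)/5 - 3*z**4/4 - z**2/2.
Then F(5) - F(2) = (-1575975/28 + 40*sqrt(5)) - (-738/7 + 32*sqrt(2)/5) = -1573023/28 - 32*sqrt(2)/5 + 40*sqrt(5).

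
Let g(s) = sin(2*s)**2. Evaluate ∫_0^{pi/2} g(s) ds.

pi/4

Use the identity sin^2(2*s) = (1 - cos(4*s))/2.
An antiderivative is F(s) = s/2 - sin(4*s)/8.
Then F(pi/2) - F(0) = (pi/4) - (0) = pi/4.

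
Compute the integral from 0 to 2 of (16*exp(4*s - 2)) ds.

Let u = 4*s - 2, so du = 4 ds. When s = 0, u = -2; when s = 2, u = 6.
The integral becomes 4·∫ exp(u) du from -2 to 6, with antiderivative 4*exp(u).
Back in s: F(s) = 4*exp(4*s - 2).
Then F(2) - F(0) = (4*exp(6)) - (4*exp(-2)) = -(4 - 4*exp(8))*exp(-2).

-(4 - 4*exp(8))*exp(-2)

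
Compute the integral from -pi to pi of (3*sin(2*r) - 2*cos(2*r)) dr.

0

An antiderivative is F(r) = -sin(2*r) - 3*cos(2*r)/2.
Then F(pi) - F(-pi) = (-3/2) - (-3/2) = 0.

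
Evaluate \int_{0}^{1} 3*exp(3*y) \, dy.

-1 + exp(3)

An antiderivative is F(y) = exp(3*y).
Then F(1) - F(0) = (exp(3)) - (1) = -1 + exp(3).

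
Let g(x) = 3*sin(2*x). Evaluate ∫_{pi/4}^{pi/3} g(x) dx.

An antiderivative is F(x) = -3*cos(2*x)/2.
Then F(pi/3) - F(pi/4) = (3/4) - (0) = 3/4.

3/4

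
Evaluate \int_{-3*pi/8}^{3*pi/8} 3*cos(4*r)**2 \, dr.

Use the identity cos^2(4*r) = (1 + cos(8*r))/2.
An antiderivative is F(r) = 3*r/2 + 3*sin(8*r)/16.
Then F(3*pi/8) - F(-3*pi/8) = (9*pi/16) - (-9*pi/16) = 9*pi/8.

9*pi/8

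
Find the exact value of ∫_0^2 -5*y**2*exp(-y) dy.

Integrate by parts twice (u = y^2, dv = -5*exp(-y) dy).
An antiderivative is F(y) = (5*y**2 + 10*y + 10)*exp(-y).
Then F(2) - F(0) = (50*exp(-2)) - (10) = -10 + 50*exp(-2).

-10 + 50*exp(-2)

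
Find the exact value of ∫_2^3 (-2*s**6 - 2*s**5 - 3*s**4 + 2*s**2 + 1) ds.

By the power rule, an antiderivative is F(s) = -2*s**7/7 - s**6/3 - 3*s**5/5 + 2*s**3/3 + s.
Then F(3) - F(2) = (-34743/35) - (-2442/35) = -32301/35.

-32301/35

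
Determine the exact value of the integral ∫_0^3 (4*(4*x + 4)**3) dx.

Let u = 4*x + 4, so du = 4 dx. When x = 0, u = 4; when x = 3, u = 16.
The integral becomes ∫ u**3 du from 4 to 16, with antiderivative u**4/4.
Back in x: F(x) = (4*x + 4)**4/4.
Then F(3) - F(0) = (16384) - (64) = 16320.

16320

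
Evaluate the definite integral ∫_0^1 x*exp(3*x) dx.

1/9 + 2*exp(3)/9

Integrate by parts once (u = x, dv = exp(3*x) dx).
An antiderivative is F(x) = (3*x - 1)*exp(3*x)/9.
Then F(1) - F(0) = (2*exp(3)/9) - (-1/9) = 1/9 + 2*exp(3)/9.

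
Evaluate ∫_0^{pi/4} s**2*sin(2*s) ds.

-1/4 + pi/8

Integrate by parts twice (u = s^2, dv = sin(2*s) ds).
An antiderivative is F(s) = -s**2*cos(2*s)/2 + s*sin(2*s)/2 + cos(2*s)/4.
Then F(pi/4) - F(0) = (pi/8) - (1/4) = -1/4 + pi/8.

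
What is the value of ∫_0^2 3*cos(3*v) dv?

sin(6)

Let u = 3*v, so du = 3 dv. When v = 0, u = 0; when v = 2, u = 6.
The integral becomes ∫ cos(u) du from 0 to 6, with antiderivative sin(u).
Back in v: F(v) = sin(3*v).
Then F(2) - F(0) = (sin(6)) - (0) = sin(6).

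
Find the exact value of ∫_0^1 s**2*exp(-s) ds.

Integrate by parts twice (u = s^2, dv = exp(-s) ds).
An antiderivative is F(s) = (-s**2 - 2*s - 2)*exp(-s).
Then F(1) - F(0) = (-5*exp(-1)) - (-2) = 2 - 5*exp(-1).

2 - 5*exp(-1)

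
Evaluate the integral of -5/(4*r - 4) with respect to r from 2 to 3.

-5*log(2)/4

An antiderivative is F(r) = -5*log(4*r - 4)/4.
Then F(3) - F(2) = (-15*log(2)/4) - (-5*log(2)/2) = -5*log(2)/4.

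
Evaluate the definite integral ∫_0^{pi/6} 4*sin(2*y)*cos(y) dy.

Use the identity sin(2*y)cos(y) = [sin(3*y) + sin(y)]/2.
An antiderivative is F(y) = -2*cos(y) - 2*cos(3*y)/3.
Then F(pi/6) - F(0) = (-sqrt(3)) - (-8/3) = 8/3 - sqrt(3).

8/3 - sqrt(3)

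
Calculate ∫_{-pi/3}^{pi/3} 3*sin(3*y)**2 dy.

Use the identity sin^2(3*y) = (1 - cos(6*y))/2.
An antiderivative is F(y) = 3*y/2 - sin(6*y)/4.
Then F(pi/3) - F(-pi/3) = (pi/2) - (-pi/2) = pi.

pi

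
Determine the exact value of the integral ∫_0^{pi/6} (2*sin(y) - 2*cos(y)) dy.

An antiderivative is F(y) = -2*sin(y) - 2*cos(y).
Then F(pi/6) - F(0) = (-sqrt(3) - 1) - (-2) = 1 - sqrt(3).

1 - sqrt(3)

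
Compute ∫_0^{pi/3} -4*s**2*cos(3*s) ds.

8*pi/27

Integrate by parts twice (u = s^2, dv = -4*cos(3*s) ds).
An antiderivative is F(s) = -4*s**2*sin(3*s)/3 - 8*s*cos(3*s)/9 + 8*sin(3*s)/27.
Then F(pi/3) - F(0) = (8*pi/27) - (0) = 8*pi/27.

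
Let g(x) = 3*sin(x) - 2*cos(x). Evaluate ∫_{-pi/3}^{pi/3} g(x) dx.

An antiderivative is F(x) = -2*sin(x) - 3*cos(x).
Then F(pi/3) - F(-pi/3) = (-sqrt(3) - 3/2) - (-3/2 + sqrt(3)) = -2*sqrt(3).

-2*sqrt(3)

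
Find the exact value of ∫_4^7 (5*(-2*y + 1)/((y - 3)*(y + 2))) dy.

-5*log(3) - 5*log(2)

Factor the denominator: y**2 - y - 6 = (y + 2)(y - 3).
Partial fractions: 5*(-2*y + 1)/((y - 3)*(y + 2)) = -5/(y + 2) - 5/(y - 3).
An antiderivative is F(y) = -5*log(y - 3) - 5*log(y + 2).
Then F(7) - F(4) = (-10*log(3) - 10*log(2)) - (-5*log(3) - 5*log(2)) = -5*log(3) - 5*log(2).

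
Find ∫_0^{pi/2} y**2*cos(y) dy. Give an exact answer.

-2 + pi**2/4

Integrate by parts twice (u = y^2, dv = cos(y) dy).
An antiderivative is F(y) = y**2*sin(y) + 2*y*cos(y) - 2*sin(y).
Then F(pi/2) - F(0) = (-2 + pi**2/4) - (0) = -2 + pi**2/4.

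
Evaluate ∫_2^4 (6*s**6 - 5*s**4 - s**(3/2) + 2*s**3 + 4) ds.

8*sqrt(2)/5 + 456992/35

By the power rule, an antiderivative is F(s) = 6*s**7/7 - 2*s**(5/2)/5 - s**5 + s**4/2 + 4*s.
Then F(4) - F(2) = (460272/35) - (656/7 - 8*sqrt(2)/5) = 8*sqrt(2)/5 + 456992/35.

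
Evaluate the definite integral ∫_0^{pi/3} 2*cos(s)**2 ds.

Use the identity cos^2(s) = (1 + cos(2*s))/2.
An antiderivative is F(s) = s + sin(2*s)/2.
Then F(pi/3) - F(0) = (sqrt(3)/4 + pi/3) - (0) = sqrt(3)/4 + pi/3.

sqrt(3)/4 + pi/3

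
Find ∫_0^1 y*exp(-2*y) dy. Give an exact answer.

Integrate by parts once (u = y, dv = exp(-2*y) dy).
An antiderivative is F(y) = (-2*y - 1)*exp(-2*y)/4.
Then F(1) - F(0) = (-3*exp(-2)/4) - (-1/4) = (-3 + exp(2))*exp(-2)/4.

(-3 + exp(2))*exp(-2)/4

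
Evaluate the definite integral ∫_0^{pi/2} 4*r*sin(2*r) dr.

Integrate by parts once (u = r, dv = 4*sin(2*r) dr).
An antiderivative is F(r) = -2*r*cos(2*r) + sin(2*r).
Then F(pi/2) - F(0) = (pi) - (0) = pi.

pi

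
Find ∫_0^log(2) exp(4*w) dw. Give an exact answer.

15/4

Let u = exp(w), so du = exp(w) dw. When w = 0, u = 1; when w = log(2), u = 2.
The integral becomes ∫ u**3 du from 1 to 2, with antiderivative u**4/4.
Back in w: F(w) = exp(4*w)/4.
Then F(log(2)) - F(0) = (4) - (1/4) = 15/4.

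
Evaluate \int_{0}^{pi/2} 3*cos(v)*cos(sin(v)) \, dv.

Let u = sin(v), so du = cos(v) dv. When v = 0, u = 0; when v = pi/2, u = 1.
The integral becomes 3·∫ cos(u) du from 0 to 1, with antiderivative 3*sin(u).
Back in v: F(v) = 3*sin(sin(v)).
Then F(pi/2) - F(0) = (3*sin(1)) - (0) = 3*sin(1).

3*sin(1)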